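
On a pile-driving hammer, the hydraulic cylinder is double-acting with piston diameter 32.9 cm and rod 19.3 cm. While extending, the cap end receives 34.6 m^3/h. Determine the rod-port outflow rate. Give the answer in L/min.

Cap-side area A_cap = π/4 × (32.9 cm)² = 850.1 cm^2
Rod-side annular area A_ann = π/4 × (32.9² − 19.3²) = 557.6 cm^2
Piston speed v = Q_in/A_cap; rod-end outflow Q_out = v × A_ann = Q_in × A_ann/A_cap.

Q_out ≈ 378 L/min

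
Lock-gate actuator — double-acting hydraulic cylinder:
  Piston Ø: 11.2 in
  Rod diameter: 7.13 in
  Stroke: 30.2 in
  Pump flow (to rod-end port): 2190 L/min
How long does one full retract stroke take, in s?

Rod-side annular area A_ann = π/4 × (11.2² − 7.13²) = 58.59 in^2
Swept volume V = A × L; t = V / Q = A·L / Q

t ≈ 0.794 s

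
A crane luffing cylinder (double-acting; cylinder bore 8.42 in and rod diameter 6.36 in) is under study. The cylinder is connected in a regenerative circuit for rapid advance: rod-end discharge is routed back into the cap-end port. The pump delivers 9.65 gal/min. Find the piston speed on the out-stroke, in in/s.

In regeneration the rod-end outflow joins the pump flow into the cap end, so the net volume the pump must supply per unit advance equals the rod cross-section area.
Rod cross-section A_rod = π/4 × (6.36 in)² = 31.77 in^2
v = Q_pump / A_rod

v ≈ 1.17 in/s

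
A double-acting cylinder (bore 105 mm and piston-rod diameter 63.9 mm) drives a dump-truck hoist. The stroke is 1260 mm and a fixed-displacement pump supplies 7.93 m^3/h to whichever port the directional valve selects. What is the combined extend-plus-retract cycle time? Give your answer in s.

t ≈ 8.07 s

Cap-side area A_cap = π/4 × (105 mm)² = 8659 mm^2
Rod-side annular area A_ann = π/4 × (105² − 63.9²) = 5452 mm^2
t_ext = A_cap·L/Q = 4.953 s
t_ret = A_ann·L/Q = 3.119 s
t_cycle = t_ext + t_ret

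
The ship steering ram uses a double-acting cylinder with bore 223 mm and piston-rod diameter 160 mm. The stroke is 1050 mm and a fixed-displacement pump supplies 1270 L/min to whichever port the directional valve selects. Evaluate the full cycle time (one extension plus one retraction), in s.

Cap-side area A_cap = π/4 × (223 mm)² = 39060 mm^2
Rod-side annular area A_ann = π/4 × (223² − 160²) = 18950 mm^2
t_ext = A_cap·L/Q = 1.937 s
t_ret = A_ann·L/Q = 0.9401 s
t_cycle = t_ext + t_ret

t ≈ 2.88 s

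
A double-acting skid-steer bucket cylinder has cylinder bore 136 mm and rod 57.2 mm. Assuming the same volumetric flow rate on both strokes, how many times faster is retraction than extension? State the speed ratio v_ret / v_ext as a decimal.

v_ret/v_ext ≈ 1.21

Cap-side area A_cap = π/4 × (136 mm)² = 14530 mm^2
Rod-side annular area A_ann = π/4 × (136² − 57.2²) = 11960 mm^2
For equal Q, v ∝ 1/A, so v_ret/v_ext = A_cap/A_ann.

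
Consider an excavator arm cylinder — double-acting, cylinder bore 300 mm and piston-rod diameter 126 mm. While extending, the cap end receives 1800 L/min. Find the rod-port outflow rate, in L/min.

Cap-side area A_cap = π/4 × (300 mm)² = 70690 mm^2
Rod-side annular area A_ann = π/4 × (300² − 126²) = 58220 mm^2
Piston speed v = Q_in/A_cap; rod-end outflow Q_out = v × A_ann = Q_in × A_ann/A_cap.

Q_out ≈ 1480 L/min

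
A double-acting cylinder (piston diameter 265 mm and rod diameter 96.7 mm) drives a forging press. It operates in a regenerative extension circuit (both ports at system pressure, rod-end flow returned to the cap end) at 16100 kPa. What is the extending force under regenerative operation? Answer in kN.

With equal pressure on both faces, forces on the annular region cancel; the net push is pressure × rod cross-section.
Rod cross-section A_rod = π/4 × (96.7 mm)² = 7344 mm^2
F = P × A_rod

F ≈ 118 kN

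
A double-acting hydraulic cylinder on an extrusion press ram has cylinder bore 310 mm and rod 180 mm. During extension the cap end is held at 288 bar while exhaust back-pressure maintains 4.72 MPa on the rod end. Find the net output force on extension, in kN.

F ≈ 1940 kN

Cap-side area A_cap = π/4 × (310 mm)² = 75480 mm^2
Rod-side annular area A_ann = π/4 × (310² − 180²) = 50030 mm^2
Net thrust = P_cap·A_cap − P_rod·A_ann = 2174 kN − 236.1 kN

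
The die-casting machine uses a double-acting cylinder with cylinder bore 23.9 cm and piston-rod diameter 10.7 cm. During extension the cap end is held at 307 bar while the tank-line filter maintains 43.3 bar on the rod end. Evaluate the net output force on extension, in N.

Cap-side area A_cap = π/4 × (23.9 cm)² = 448.6 cm^2
Rod-side annular area A_ann = π/4 × (23.9² − 10.7²) = 358.7 cm^2
Net thrust = P_cap·A_cap − P_rod·A_ann = 1.377e6 N − 1.553e5 N

F ≈ 1.22e6 N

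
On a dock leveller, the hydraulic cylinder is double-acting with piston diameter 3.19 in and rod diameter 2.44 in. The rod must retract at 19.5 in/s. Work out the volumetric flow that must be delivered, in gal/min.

Q ≈ 16.8 gal/min

Rod-side annular area A_ann = π/4 × (3.19² − 2.44²) = 3.316 in^2
Q = A × v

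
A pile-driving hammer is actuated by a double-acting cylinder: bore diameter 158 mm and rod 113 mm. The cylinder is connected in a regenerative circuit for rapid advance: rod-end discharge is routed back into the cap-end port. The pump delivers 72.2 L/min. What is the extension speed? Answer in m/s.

v ≈ 0.120 m/s

In regeneration the rod-end outflow joins the pump flow into the cap end, so the net volume the pump must supply per unit advance equals the rod cross-section area.
Rod cross-section A_rod = π/4 × (113 mm)² = 10030 mm^2
v = Q_pump / A_rod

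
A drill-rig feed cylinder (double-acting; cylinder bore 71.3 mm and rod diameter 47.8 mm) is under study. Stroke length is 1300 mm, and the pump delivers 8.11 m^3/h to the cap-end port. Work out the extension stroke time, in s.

t ≈ 2.30 s

Cap-side area A_cap = π/4 × (71.3 mm)² = 3993 mm^2
Swept volume V = A × L; t = V / Q = A·L / Q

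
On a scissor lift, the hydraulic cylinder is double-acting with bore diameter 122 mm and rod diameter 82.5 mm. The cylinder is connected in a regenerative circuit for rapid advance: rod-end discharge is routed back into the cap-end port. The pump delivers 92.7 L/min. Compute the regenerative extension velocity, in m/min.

In regeneration the rod-end outflow joins the pump flow into the cap end, so the net volume the pump must supply per unit advance equals the rod cross-section area.
Rod cross-section A_rod = π/4 × (82.5 mm)² = 5346 mm^2
v = Q_pump / A_rod

v ≈ 17.3 m/min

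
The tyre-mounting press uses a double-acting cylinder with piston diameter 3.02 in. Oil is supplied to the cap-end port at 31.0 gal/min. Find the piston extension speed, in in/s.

v ≈ 16.7 in/s

Cap-side area A_cap = π/4 × (3.02 in)² = 7.163 in^2
v = Q / A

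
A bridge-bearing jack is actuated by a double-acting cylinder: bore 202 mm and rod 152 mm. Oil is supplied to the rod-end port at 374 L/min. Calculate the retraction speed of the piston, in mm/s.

v ≈ 448 mm/s

Rod-side annular area A_ann = π/4 × (202² − 152²) = 13900 mm^2
Flow into the rod-end port fills the annular volume.
v = Q / A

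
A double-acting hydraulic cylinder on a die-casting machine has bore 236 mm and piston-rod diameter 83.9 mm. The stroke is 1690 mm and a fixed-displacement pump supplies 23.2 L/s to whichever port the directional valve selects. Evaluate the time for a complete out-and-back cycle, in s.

t ≈ 5.97 s

Cap-side area A_cap = π/4 × (236 mm)² = 43740 mm^2
Rod-side annular area A_ann = π/4 × (236² − 83.9²) = 38210 mm^2
t_ext = A_cap·L/Q = 3.186 s
t_ret = A_ann·L/Q = 2.784 s
t_cycle = t_ext + t_ret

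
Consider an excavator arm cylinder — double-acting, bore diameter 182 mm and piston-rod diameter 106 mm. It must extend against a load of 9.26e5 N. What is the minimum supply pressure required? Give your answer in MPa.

P ≈ 35.6 MPa

Cap-side area A_cap = π/4 × (182 mm)² = 26020 mm^2
P = F / A = 9.26e5 N / A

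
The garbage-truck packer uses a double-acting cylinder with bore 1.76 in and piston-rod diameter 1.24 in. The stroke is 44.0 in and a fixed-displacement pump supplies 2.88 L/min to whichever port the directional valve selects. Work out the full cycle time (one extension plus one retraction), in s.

t ≈ 54.9 s

Cap-side area A_cap = π/4 × (1.76 in)² = 2.433 in^2
Rod-side annular area A_ann = π/4 × (1.76² − 1.24²) = 1.225 in^2
t_ext = A_cap·L/Q = 36.54 s
t_ret = A_ann·L/Q = 18.40 s
t_cycle = t_ext + t_ret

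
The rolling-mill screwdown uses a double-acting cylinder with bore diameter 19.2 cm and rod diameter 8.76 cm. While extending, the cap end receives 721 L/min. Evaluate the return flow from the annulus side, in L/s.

Cap-side area A_cap = π/4 × (19.2 cm)² = 289.5 cm^2
Rod-side annular area A_ann = π/4 × (19.2² − 8.76²) = 229.3 cm^2
Piston speed v = Q_in/A_cap; rod-end outflow Q_out = v × A_ann = Q_in × A_ann/A_cap.

Q_out ≈ 9.52 L/s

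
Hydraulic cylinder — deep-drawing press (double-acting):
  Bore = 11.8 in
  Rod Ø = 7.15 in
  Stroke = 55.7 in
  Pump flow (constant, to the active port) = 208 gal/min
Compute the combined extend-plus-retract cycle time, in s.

t ≈ 12.4 s

Cap-side area A_cap = π/4 × (11.8 in)² = 109.4 in^2
Rod-side annular area A_ann = π/4 × (11.8² − 7.15²) = 69.21 in^2
t_ext = A_cap·L/Q = 7.607 s
t_ret = A_ann·L/Q = 4.814 s
t_cycle = t_ext + t_ret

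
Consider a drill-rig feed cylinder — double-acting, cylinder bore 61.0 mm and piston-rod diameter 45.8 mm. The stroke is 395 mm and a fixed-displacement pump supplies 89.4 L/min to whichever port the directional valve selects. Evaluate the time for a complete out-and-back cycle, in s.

t ≈ 1.11 s

Cap-side area A_cap = π/4 × (61.0 mm)² = 2922 mm^2
Rod-side annular area A_ann = π/4 × (61.0² − 45.8²) = 1275 mm^2
t_ext = A_cap·L/Q = 0.7747 s
t_ret = A_ann·L/Q = 0.3380 s
t_cycle = t_ext + t_ret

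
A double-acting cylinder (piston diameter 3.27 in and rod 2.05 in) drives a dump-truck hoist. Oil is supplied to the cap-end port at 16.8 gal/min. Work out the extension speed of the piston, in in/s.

Cap-side area A_cap = π/4 × (3.27 in)² = 8.398 in^2
v = Q / A

v ≈ 7.70 in/s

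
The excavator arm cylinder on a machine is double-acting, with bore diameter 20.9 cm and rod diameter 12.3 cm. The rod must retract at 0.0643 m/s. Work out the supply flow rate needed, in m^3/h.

Rod-side annular area A_ann = π/4 × (20.9² − 12.3²) = 224.2 cm^2
Q = A × v

Q ≈ 5.19 m^3/h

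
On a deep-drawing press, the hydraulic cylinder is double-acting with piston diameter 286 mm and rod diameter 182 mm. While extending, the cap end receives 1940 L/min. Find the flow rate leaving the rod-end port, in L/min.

Q_out ≈ 1150 L/min

Cap-side area A_cap = π/4 × (286 mm)² = 64240 mm^2
Rod-side annular area A_ann = π/4 × (286² − 182²) = 38230 mm^2
Piston speed v = Q_in/A_cap; rod-end outflow Q_out = v × A_ann = Q_in × A_ann/A_cap.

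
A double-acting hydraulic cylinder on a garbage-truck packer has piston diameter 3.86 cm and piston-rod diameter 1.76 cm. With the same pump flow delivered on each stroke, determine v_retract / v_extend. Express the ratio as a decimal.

v_ret/v_ext ≈ 1.26

Cap-side area A_cap = π/4 × (3.86 cm)² = 11.70 cm^2
Rod-side annular area A_ann = π/4 × (3.86² − 1.76²) = 9.269 cm^2
For equal Q, v ∝ 1/A, so v_ret/v_ext = A_cap/A_ann.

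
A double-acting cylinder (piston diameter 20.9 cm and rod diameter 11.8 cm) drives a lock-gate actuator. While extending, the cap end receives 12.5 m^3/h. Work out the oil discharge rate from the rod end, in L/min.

Cap-side area A_cap = π/4 × (20.9 cm)² = 343.1 cm^2
Rod-side annular area A_ann = π/4 × (20.9² − 11.8²) = 233.7 cm^2
Piston speed v = Q_in/A_cap; rod-end outflow Q_out = v × A_ann = Q_in × A_ann/A_cap.

Q_out ≈ 142 L/min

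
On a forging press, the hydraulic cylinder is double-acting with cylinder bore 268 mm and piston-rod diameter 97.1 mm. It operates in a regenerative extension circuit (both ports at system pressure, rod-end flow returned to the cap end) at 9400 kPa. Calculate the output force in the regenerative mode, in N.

With equal pressure on both faces, forces on the annular region cancel; the net push is pressure × rod cross-section.
Rod cross-section A_rod = π/4 × (97.1 mm)² = 7405 mm^2
F = P × A_rod

F ≈ 69600 N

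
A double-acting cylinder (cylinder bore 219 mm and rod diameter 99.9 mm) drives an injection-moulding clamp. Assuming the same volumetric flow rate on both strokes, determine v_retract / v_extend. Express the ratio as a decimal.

v_ret/v_ext ≈ 1.26

Cap-side area A_cap = π/4 × (219 mm)² = 37670 mm^2
Rod-side annular area A_ann = π/4 × (219² − 99.9²) = 29830 mm^2
For equal Q, v ∝ 1/A, so v_ret/v_ext = A_cap/A_ann.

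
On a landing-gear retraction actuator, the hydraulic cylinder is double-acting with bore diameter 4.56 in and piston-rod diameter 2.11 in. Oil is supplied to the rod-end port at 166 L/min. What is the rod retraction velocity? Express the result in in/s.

Rod-side annular area A_ann = π/4 × (4.56² − 2.11²) = 12.83 in^2
Flow into the rod-end port fills the annular volume.
v = Q / A

v ≈ 13.2 in/s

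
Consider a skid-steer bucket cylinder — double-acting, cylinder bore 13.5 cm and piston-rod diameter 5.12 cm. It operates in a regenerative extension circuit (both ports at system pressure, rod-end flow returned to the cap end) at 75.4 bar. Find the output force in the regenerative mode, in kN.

F ≈ 15.5 kN

With equal pressure on both faces, forces on the annular region cancel; the net push is pressure × rod cross-section.
Rod cross-section A_rod = π/4 × (5.12 cm)² = 20.59 cm^2
F = P × A_rod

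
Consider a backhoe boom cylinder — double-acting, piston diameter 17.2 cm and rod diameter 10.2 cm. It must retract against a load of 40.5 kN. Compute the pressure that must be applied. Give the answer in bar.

Rod-side annular area A_ann = π/4 × (17.2² − 10.2²) = 150.6 cm^2
Retraction: pressure acts on the annular area.
P = F / A = 40.5 kN / A

P ≈ 26.9 bar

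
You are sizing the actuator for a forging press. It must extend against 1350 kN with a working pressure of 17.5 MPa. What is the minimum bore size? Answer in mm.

Extension force acts on the full piston face: F = P × (π/4)D².
D = √(4F / (πP)) = √(4 × 1350 kN / (π × 17.5 MPa))

D ≈ 313 mm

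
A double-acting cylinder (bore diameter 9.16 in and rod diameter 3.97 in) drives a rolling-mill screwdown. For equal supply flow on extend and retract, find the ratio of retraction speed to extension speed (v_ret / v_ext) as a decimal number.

v_ret/v_ext ≈ 1.23

Cap-side area A_cap = π/4 × (9.16 in)² = 65.90 in^2
Rod-side annular area A_ann = π/4 × (9.16² − 3.97²) = 53.52 in^2
For equal Q, v ∝ 1/A, so v_ret/v_ext = A_cap/A_ann.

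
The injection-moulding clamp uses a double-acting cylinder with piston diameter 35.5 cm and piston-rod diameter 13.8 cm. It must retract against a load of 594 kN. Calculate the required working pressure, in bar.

P ≈ 70.7 bar

Rod-side annular area A_ann = π/4 × (35.5² − 13.8²) = 840.2 cm^2
Retraction: pressure acts on the annular area.
P = F / A = 594 kN / A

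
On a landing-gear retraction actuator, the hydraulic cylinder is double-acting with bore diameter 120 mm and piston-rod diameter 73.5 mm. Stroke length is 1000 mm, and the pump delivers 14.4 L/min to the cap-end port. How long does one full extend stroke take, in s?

Cap-side area A_cap = π/4 × (120 mm)² = 11310 mm^2
Swept volume V = A × L; t = V / Q = A·L / Q

t ≈ 47.1 s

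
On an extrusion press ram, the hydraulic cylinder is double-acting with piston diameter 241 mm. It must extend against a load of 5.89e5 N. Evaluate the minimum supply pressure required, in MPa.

P ≈ 12.9 MPa

Cap-side area A_cap = π/4 × (241 mm)² = 45620 mm^2
P = F / A = 5.89e5 N / A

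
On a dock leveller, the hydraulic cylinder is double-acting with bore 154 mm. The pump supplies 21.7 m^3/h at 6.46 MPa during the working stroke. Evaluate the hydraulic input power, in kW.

Hydraulic power = P × Q

W ≈ 38.9 kW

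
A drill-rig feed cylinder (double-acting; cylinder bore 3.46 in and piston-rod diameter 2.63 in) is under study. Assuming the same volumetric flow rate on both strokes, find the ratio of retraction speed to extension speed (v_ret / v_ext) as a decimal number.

Cap-side area A_cap = π/4 × (3.46 in)² = 9.402 in^2
Rod-side annular area A_ann = π/4 × (3.46² − 2.63²) = 3.970 in^2
For equal Q, v ∝ 1/A, so v_ret/v_ext = A_cap/A_ann.

v_ret/v_ext ≈ 2.37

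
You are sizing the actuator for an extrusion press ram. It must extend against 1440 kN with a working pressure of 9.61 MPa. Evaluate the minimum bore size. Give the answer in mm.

Extension force acts on the full piston face: F = P × (π/4)D².
D = √(4F / (πP)) = √(4 × 1440 kN / (π × 9.61 MPa))

D ≈ 437 mm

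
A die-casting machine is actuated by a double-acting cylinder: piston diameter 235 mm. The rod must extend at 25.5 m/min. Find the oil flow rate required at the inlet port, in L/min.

Cap-side area A_cap = π/4 × (235 mm)² = 43370 mm^2
Q = A × v

Q ≈ 1110 L/min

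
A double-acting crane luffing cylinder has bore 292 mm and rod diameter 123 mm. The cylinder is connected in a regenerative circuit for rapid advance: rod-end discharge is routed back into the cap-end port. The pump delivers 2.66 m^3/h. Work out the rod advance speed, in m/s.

In regeneration the rod-end outflow joins the pump flow into the cap end, so the net volume the pump must supply per unit advance equals the rod cross-section area.
Rod cross-section A_rod = π/4 × (123 mm)² = 11880 mm^2
v = Q_pump / A_rod

v ≈ 0.0622 m/s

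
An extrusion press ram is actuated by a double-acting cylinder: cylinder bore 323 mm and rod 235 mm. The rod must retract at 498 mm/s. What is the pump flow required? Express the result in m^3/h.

Rod-side annular area A_ann = π/4 × (323² − 235²) = 38570 mm^2
Q = A × v

Q ≈ 69.1 m^3/h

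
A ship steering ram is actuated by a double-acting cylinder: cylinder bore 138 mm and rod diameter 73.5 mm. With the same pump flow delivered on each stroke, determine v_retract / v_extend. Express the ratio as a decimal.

Cap-side area A_cap = π/4 × (138 mm)² = 14960 mm^2
Rod-side annular area A_ann = π/4 × (138² − 73.5²) = 10710 mm^2
For equal Q, v ∝ 1/A, so v_ret/v_ext = A_cap/A_ann.

v_ret/v_ext ≈ 1.40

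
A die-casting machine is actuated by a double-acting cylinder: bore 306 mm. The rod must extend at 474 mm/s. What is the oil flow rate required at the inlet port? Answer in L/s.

Q ≈ 34.9 L/s

Cap-side area A_cap = π/4 × (306 mm)² = 73540 mm^2
Q = A × v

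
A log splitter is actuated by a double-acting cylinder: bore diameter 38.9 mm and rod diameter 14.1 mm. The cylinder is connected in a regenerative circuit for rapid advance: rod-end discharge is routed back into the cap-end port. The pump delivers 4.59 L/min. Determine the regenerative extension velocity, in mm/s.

In regeneration the rod-end outflow joins the pump flow into the cap end, so the net volume the pump must supply per unit advance equals the rod cross-section area.
Rod cross-section A_rod = π/4 × (14.1 mm)² = 156.1 mm^2
v = Q_pump / A_rod

v ≈ 490 mm/s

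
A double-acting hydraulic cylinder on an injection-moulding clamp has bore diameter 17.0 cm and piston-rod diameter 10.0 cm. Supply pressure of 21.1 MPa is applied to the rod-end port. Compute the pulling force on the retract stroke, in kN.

F ≈ 313 kN

Rod-side annular area A_ann = π/4 × (17.0² − 10.0²) = 148.4 cm^2
On retraction the pressure acts on the annular area (bore minus rod).
F = P × A_ann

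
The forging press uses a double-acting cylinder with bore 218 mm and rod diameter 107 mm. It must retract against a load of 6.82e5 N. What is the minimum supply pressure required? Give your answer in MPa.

P ≈ 24.1 MPa

Rod-side annular area A_ann = π/4 × (218² − 107²) = 28330 mm^2
Retraction: pressure acts on the annular area.
P = F / A = 6.82e5 N / A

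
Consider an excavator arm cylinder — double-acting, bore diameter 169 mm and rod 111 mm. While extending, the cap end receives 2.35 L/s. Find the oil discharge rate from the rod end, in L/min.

Q_out ≈ 80.2 L/min

Cap-side area A_cap = π/4 × (169 mm)² = 22430 mm^2
Rod-side annular area A_ann = π/4 × (169² − 111²) = 12750 mm^2
Piston speed v = Q_in/A_cap; rod-end outflow Q_out = v × A_ann = Q_in × A_ann/A_cap.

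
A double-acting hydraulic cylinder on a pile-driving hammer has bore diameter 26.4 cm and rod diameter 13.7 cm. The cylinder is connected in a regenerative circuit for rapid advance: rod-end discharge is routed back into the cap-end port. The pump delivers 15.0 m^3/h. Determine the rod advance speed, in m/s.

v ≈ 0.283 m/s

In regeneration the rod-end outflow joins the pump flow into the cap end, so the net volume the pump must supply per unit advance equals the rod cross-section area.
Rod cross-section A_rod = π/4 × (13.7 cm)² = 147.4 cm^2
v = Q_pump / A_rod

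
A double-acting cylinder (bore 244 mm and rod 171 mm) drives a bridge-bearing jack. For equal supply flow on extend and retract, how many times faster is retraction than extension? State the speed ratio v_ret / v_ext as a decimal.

v_ret/v_ext ≈ 1.97

Cap-side area A_cap = π/4 × (244 mm)² = 46760 mm^2
Rod-side annular area A_ann = π/4 × (244² − 171²) = 23790 mm^2
For equal Q, v ∝ 1/A, so v_ret/v_ext = A_cap/A_ann.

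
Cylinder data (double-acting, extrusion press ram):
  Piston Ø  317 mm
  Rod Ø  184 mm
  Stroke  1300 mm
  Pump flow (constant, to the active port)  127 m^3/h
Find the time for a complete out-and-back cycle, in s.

t ≈ 4.84 s

Cap-side area A_cap = π/4 × (317 mm)² = 78920 mm^2
Rod-side annular area A_ann = π/4 × (317² − 184²) = 52330 mm^2
t_ext = A_cap·L/Q = 2.908 s
t_ret = A_ann·L/Q = 1.929 s
t_cycle = t_ext + t_ret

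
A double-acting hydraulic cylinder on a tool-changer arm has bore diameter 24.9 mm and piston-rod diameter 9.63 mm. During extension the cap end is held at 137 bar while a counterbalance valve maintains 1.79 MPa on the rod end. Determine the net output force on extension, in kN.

F ≈ 5.93 kN

Cap-side area A_cap = π/4 × (24.9 mm)² = 487.0 mm^2
Rod-side annular area A_ann = π/4 × (24.9² − 9.63²) = 414.1 mm^2
Net thrust = P_cap·A_cap − P_rod·A_ann = 6.671 kN − 0.7413 kN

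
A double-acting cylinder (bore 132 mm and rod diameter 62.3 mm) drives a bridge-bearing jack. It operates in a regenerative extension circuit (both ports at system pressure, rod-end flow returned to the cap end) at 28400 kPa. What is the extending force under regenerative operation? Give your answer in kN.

With equal pressure on both faces, forces on the annular region cancel; the net push is pressure × rod cross-section.
Rod cross-section A_rod = π/4 × (62.3 mm)² = 3048 mm^2
F = P × A_rod

F ≈ 86.6 kN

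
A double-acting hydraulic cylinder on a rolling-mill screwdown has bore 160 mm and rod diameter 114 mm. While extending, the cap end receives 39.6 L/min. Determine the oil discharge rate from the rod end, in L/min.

Q_out ≈ 19.5 L/min

Cap-side area A_cap = π/4 × (160 mm)² = 20110 mm^2
Rod-side annular area A_ann = π/4 × (160² − 114²) = 9899 mm^2
Piston speed v = Q_in/A_cap; rod-end outflow Q_out = v × A_ann = Q_in × A_ann/A_cap.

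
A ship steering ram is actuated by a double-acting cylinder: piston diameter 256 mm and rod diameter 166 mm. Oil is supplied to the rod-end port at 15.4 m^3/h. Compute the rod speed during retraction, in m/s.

v ≈ 0.143 m/s

Rod-side annular area A_ann = π/4 × (256² − 166²) = 29830 mm^2
Flow into the rod-end port fills the annular volume.
v = Q / A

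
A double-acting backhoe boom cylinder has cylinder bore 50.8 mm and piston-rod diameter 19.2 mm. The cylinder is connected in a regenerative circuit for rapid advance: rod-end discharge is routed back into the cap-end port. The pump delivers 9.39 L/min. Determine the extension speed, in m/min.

In regeneration the rod-end outflow joins the pump flow into the cap end, so the net volume the pump must supply per unit advance equals the rod cross-section area.
Rod cross-section A_rod = π/4 × (19.2 mm)² = 289.5 mm^2
v = Q_pump / A_rod

v ≈ 32.4 m/min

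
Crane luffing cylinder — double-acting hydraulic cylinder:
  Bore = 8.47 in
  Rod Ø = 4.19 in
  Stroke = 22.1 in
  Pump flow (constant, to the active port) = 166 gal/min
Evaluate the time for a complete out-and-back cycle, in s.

Cap-side area A_cap = π/4 × (8.47 in)² = 56.35 in^2
Rod-side annular area A_ann = π/4 × (8.47² − 4.19²) = 42.56 in^2
t_ext = A_cap·L/Q = 1.948 s
t_ret = A_ann·L/Q = 1.472 s
t_cycle = t_ext + t_ret

t ≈ 3.42 s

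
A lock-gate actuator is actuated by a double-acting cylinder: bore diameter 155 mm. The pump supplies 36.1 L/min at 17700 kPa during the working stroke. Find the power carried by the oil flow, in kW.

Hydraulic power = P × Q

W ≈ 10.6 kW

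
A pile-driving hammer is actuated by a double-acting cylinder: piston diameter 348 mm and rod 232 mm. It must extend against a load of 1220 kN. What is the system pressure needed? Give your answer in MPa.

P ≈ 12.8 MPa

Cap-side area A_cap = π/4 × (348 mm)² = 95110 mm^2
P = F / A = 1220 kN / A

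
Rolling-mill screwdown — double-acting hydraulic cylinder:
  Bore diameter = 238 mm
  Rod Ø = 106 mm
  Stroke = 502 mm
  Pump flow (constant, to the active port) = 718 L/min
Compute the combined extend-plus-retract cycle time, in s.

Cap-side area A_cap = π/4 × (238 mm)² = 44490 mm^2
Rod-side annular area A_ann = π/4 × (238² − 106²) = 35660 mm^2
t_ext = A_cap·L/Q = 1.866 s
t_ret = A_ann·L/Q = 1.496 s
t_cycle = t_ext + t_ret

t ≈ 3.36 s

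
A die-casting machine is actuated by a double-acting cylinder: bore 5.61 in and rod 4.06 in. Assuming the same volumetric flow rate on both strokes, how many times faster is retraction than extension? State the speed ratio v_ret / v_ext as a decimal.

v_ret/v_ext ≈ 2.10

Cap-side area A_cap = π/4 × (5.61 in)² = 24.72 in^2
Rod-side annular area A_ann = π/4 × (5.61² − 4.06²) = 11.77 in^2
For equal Q, v ∝ 1/A, so v_ret/v_ext = A_cap/A_ann.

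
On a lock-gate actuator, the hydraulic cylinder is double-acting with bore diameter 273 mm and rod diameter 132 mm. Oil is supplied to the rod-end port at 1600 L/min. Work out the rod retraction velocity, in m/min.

v ≈ 35.7 m/min

Rod-side annular area A_ann = π/4 × (273² − 132²) = 44850 mm^2
Flow into the rod-end port fills the annular volume.
v = Q / A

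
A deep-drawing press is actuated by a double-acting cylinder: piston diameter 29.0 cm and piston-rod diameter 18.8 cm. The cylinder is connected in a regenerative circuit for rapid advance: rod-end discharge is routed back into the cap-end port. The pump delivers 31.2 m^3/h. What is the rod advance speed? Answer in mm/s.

v ≈ 312 mm/s

In regeneration the rod-end outflow joins the pump flow into the cap end, so the net volume the pump must supply per unit advance equals the rod cross-section area.
Rod cross-section A_rod = π/4 × (18.8 cm)² = 277.6 cm^2
v = Q_pump / A_rod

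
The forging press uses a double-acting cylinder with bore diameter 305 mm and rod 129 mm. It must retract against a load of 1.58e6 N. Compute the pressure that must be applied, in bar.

P ≈ 263 bar

Rod-side annular area A_ann = π/4 × (305² − 129²) = 59990 mm^2
Retraction: pressure acts on the annular area.
P = F / A = 1.58e6 N / A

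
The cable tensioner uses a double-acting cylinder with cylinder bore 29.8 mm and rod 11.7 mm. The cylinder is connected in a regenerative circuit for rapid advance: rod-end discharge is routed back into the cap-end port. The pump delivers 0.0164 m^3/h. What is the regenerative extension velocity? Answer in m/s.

In regeneration the rod-end outflow joins the pump flow into the cap end, so the net volume the pump must supply per unit advance equals the rod cross-section area.
Rod cross-section A_rod = π/4 × (11.7 mm)² = 107.5 mm^2
v = Q_pump / A_rod

v ≈ 0.0424 m/s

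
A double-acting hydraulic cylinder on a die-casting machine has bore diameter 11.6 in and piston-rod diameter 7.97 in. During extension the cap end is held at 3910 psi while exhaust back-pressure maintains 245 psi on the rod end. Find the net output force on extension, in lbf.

F ≈ 4.00e5 lbf

Cap-side area A_cap = π/4 × (11.6 in)² = 105.7 in^2
Rod-side annular area A_ann = π/4 × (11.6² − 7.97²) = 55.79 in^2
Net thrust = P_cap·A_cap − P_rod·A_ann = 4.132e5 lbf − 13670 lbf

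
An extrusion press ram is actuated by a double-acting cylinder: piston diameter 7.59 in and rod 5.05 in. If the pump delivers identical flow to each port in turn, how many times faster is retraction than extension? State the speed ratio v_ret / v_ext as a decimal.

Cap-side area A_cap = π/4 × (7.59 in)² = 45.25 in^2
Rod-side annular area A_ann = π/4 × (7.59² − 5.05²) = 25.22 in^2
For equal Q, v ∝ 1/A, so v_ret/v_ext = A_cap/A_ann.

v_ret/v_ext ≈ 1.79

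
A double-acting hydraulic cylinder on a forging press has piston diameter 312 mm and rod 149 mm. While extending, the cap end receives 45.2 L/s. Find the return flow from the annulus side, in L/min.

Q_out ≈ 2090 L/min

Cap-side area A_cap = π/4 × (312 mm)² = 76450 mm^2
Rod-side annular area A_ann = π/4 × (312² − 149²) = 59020 mm^2
Piston speed v = Q_in/A_cap; rod-end outflow Q_out = v × A_ann = Q_in × A_ann/A_cap.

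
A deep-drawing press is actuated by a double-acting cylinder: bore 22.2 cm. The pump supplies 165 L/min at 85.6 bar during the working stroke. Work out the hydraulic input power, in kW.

W ≈ 23.5 kW

Hydraulic power = P × Q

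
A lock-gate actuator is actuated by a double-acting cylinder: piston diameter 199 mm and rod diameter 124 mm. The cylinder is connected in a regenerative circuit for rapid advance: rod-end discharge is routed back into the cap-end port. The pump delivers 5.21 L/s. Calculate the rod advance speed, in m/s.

v ≈ 0.431 m/s

In regeneration the rod-end outflow joins the pump flow into the cap end, so the net volume the pump must supply per unit advance equals the rod cross-section area.
Rod cross-section A_rod = π/4 × (124 mm)² = 12080 mm^2
v = Q_pump / A_rod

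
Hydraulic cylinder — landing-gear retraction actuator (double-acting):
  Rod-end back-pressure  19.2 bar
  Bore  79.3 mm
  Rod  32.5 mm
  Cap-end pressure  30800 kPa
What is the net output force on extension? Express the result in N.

F ≈ 1.44e5 N

Cap-side area A_cap = π/4 × (79.3 mm)² = 4939 mm^2
Rod-side annular area A_ann = π/4 × (79.3² − 32.5²) = 4109 mm^2
Net thrust = P_cap·A_cap − P_rod·A_ann = 1.521e5 N − 7890 N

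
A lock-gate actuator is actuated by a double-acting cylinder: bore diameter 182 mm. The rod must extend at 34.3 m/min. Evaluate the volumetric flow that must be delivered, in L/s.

Cap-side area A_cap = π/4 × (182 mm)² = 26020 mm^2
Q = A × v

Q ≈ 14.9 L/s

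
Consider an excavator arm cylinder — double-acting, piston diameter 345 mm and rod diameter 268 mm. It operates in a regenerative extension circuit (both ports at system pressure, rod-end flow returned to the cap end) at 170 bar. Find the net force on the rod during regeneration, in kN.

F ≈ 959 kN

With equal pressure on both faces, forces on the annular region cancel; the net push is pressure × rod cross-section.
Rod cross-section A_rod = π/4 × (268 mm)² = 56410 mm^2
F = P × A_rod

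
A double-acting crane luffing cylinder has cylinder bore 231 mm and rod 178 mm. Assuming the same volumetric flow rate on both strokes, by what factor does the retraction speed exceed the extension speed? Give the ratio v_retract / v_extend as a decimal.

v_ret/v_ext ≈ 2.46

Cap-side area A_cap = π/4 × (231 mm)² = 41910 mm^2
Rod-side annular area A_ann = π/4 × (231² − 178²) = 17030 mm^2
For equal Q, v ∝ 1/A, so v_ret/v_ext = A_cap/A_ann.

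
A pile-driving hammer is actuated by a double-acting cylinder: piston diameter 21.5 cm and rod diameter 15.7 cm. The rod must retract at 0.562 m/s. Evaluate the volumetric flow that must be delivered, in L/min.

Q ≈ 571 L/min

Rod-side annular area A_ann = π/4 × (21.5² − 15.7²) = 169.5 cm^2
Q = A × v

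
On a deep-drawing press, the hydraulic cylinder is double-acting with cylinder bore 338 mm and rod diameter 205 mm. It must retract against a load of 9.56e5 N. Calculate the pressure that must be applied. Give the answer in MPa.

Rod-side annular area A_ann = π/4 × (338² − 205²) = 56720 mm^2
Retraction: pressure acts on the annular area.
P = F / A = 9.56e5 N / A

P ≈ 16.9 MPa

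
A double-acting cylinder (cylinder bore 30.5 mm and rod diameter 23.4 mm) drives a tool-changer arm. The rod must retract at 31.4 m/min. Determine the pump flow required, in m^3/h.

Rod-side annular area A_ann = π/4 × (30.5² − 23.4²) = 300.6 mm^2
Q = A × v

Q ≈ 0.566 m^3/h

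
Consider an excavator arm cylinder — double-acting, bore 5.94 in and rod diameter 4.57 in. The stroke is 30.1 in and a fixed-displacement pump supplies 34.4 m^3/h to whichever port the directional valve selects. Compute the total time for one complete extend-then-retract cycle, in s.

t ≈ 2.01 s

Cap-side area A_cap = π/4 × (5.94 in)² = 27.71 in^2
Rod-side annular area A_ann = π/4 × (5.94² − 4.57²) = 11.31 in^2
t_ext = A_cap·L/Q = 1.430 s
t_ret = A_ann·L/Q = 0.5837 s
t_cycle = t_ext + t_ret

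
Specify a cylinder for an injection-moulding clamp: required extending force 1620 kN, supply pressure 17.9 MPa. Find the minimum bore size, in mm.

D ≈ 339 mm

Extension force acts on the full piston face: F = P × (π/4)D².
D = √(4F / (πP)) = √(4 × 1620 kN / (π × 17.9 MPa))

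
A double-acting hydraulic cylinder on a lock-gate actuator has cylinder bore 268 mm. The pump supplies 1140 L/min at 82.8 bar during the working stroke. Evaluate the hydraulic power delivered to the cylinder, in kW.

Hydraulic power = P × Q

W ≈ 157 kW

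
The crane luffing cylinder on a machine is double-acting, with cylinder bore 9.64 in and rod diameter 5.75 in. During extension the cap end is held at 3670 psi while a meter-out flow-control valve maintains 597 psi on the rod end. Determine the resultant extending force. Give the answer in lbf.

Cap-side area A_cap = π/4 × (9.64 in)² = 72.99 in^2
Rod-side annular area A_ann = π/4 × (9.64² − 5.75²) = 47.02 in^2
Net thrust = P_cap·A_cap − P_rod·A_ann = 2.679e5 lbf − 28070 lbf

F ≈ 2.40e5 lbf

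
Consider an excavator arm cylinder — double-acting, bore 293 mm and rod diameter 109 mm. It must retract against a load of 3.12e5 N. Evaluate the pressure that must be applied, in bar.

P ≈ 53.7 bar

Rod-side annular area A_ann = π/4 × (293² − 109²) = 58090 mm^2
Retraction: pressure acts on the annular area.
P = F / A = 3.12e5 N / A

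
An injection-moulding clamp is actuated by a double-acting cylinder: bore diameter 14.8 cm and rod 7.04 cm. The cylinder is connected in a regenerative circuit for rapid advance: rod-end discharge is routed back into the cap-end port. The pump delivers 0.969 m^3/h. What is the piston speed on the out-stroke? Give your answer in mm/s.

In regeneration the rod-end outflow joins the pump flow into the cap end, so the net volume the pump must supply per unit advance equals the rod cross-section area.
Rod cross-section A_rod = π/4 × (7.04 cm)² = 38.93 cm^2
v = Q_pump / A_rod

v ≈ 69.1 mm/s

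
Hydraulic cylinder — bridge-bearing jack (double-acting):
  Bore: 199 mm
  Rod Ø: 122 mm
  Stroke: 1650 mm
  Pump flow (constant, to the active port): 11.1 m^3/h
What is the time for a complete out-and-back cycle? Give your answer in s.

Cap-side area A_cap = π/4 × (199 mm)² = 31100 mm^2
Rod-side annular area A_ann = π/4 × (199² − 122²) = 19410 mm^2
t_ext = A_cap·L/Q = 16.64 s
t_ret = A_ann·L/Q = 10.39 s
t_cycle = t_ext + t_ret

t ≈ 27.0 s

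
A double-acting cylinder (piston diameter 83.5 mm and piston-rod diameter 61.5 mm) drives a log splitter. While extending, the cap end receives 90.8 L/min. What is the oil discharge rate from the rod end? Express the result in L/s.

Q_out ≈ 0.692 L/s

Cap-side area A_cap = π/4 × (83.5 mm)² = 5476 mm^2
Rod-side annular area A_ann = π/4 × (83.5² − 61.5²) = 2505 mm^2
Piston speed v = Q_in/A_cap; rod-end outflow Q_out = v × A_ann = Q_in × A_ann/A_cap.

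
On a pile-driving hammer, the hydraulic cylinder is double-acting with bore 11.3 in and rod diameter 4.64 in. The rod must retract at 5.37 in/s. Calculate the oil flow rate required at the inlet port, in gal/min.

Q ≈ 116 gal/min

Rod-side annular area A_ann = π/4 × (11.3² − 4.64²) = 83.38 in^2
Q = A × v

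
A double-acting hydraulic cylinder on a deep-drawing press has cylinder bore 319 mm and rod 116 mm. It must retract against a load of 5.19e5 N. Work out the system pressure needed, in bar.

Rod-side annular area A_ann = π/4 × (319² − 116²) = 69350 mm^2
Retraction: pressure acts on the annular area.
P = F / A = 5.19e5 N / A

P ≈ 74.8 bar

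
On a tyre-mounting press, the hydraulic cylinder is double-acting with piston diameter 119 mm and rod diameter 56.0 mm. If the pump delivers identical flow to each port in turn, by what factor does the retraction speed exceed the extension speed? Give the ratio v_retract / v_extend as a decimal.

Cap-side area A_cap = π/4 × (119 mm)² = 11120 mm^2
Rod-side annular area A_ann = π/4 × (119² − 56.0²) = 8659 mm^2
For equal Q, v ∝ 1/A, so v_ret/v_ext = A_cap/A_ann.

v_ret/v_ext ≈ 1.28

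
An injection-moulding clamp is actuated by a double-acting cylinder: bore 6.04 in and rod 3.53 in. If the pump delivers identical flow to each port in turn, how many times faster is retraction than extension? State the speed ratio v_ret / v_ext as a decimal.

v_ret/v_ext ≈ 1.52

Cap-side area A_cap = π/4 × (6.04 in)² = 28.65 in^2
Rod-side annular area A_ann = π/4 × (6.04² − 3.53²) = 18.87 in^2
For equal Q, v ∝ 1/A, so v_ret/v_ext = A_cap/A_ann.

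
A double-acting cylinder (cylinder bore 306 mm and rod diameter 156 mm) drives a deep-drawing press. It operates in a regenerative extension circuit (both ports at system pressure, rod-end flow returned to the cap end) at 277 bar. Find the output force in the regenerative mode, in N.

F ≈ 5.29e5 N

With equal pressure on both faces, forces on the annular region cancel; the net push is pressure × rod cross-section.
Rod cross-section A_rod = π/4 × (156 mm)² = 19110 mm^2
F = P × A_rod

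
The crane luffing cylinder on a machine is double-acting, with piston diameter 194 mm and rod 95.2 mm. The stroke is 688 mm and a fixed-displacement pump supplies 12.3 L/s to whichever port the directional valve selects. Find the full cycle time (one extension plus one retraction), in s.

Cap-side area A_cap = π/4 × (194 mm)² = 29560 mm^2
Rod-side annular area A_ann = π/4 × (194² − 95.2²) = 22440 mm^2
t_ext = A_cap·L/Q = 1.653 s
t_ret = A_ann·L/Q = 1.255 s
t_cycle = t_ext + t_ret

t ≈ 2.91 s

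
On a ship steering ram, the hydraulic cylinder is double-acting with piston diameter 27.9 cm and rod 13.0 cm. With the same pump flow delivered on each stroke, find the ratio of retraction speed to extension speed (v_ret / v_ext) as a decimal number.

Cap-side area A_cap = π/4 × (27.9 cm)² = 611.4 cm^2
Rod-side annular area A_ann = π/4 × (27.9² − 13.0²) = 478.6 cm^2
For equal Q, v ∝ 1/A, so v_ret/v_ext = A_cap/A_ann.

v_ret/v_ext ≈ 1.28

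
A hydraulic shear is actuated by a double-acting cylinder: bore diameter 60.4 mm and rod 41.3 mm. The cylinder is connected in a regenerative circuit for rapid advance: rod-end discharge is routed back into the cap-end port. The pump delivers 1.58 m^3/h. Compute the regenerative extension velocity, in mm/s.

In regeneration the rod-end outflow joins the pump flow into the cap end, so the net volume the pump must supply per unit advance equals the rod cross-section area.
Rod cross-section A_rod = π/4 × (41.3 mm)² = 1340 mm^2
v = Q_pump / A_rod

v ≈ 328 mm/s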